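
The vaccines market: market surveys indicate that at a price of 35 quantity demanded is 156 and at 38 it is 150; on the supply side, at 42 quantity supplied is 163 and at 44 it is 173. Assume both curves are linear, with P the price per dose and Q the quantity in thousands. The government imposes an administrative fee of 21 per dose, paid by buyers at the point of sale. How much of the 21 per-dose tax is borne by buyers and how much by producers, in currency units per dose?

Buyers bear 15 per dose; producers bear 6 per dose.

Demand slope: (150 − 156)/(38 − 35) = -2, so Qd = 226 − 2P.
Supply slope: (173 − 163)/(44 − 42) = 5, so Qs = 5P − 47.
Without the tax, 226 − 2P = 5P − 47 gives 7P = 273, so P* = 39 and Q* = 148.
With the tax collected from buyers, demand (in seller-price terms) shifts: Qd = 226 − 2(P + 21).
Solving gives Q = 118 with buyers paying 54 and producers receiving 33 (the 21 wedge).
Burden on buyers: 15; on producers: 6. (They sum to 21.)
The less price-elastic side of the market bears the larger share of a per-unit tax.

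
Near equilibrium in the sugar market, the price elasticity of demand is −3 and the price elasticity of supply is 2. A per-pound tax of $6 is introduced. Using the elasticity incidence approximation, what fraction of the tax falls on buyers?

Incidence ratio: buyers' share ≈ εs / (εs + |εd|) = 2 / (2 + 3) = 0.4.
Supply is the less elastic side, so buyers bear the smaller share.

Buyers' share ≈ 0.4.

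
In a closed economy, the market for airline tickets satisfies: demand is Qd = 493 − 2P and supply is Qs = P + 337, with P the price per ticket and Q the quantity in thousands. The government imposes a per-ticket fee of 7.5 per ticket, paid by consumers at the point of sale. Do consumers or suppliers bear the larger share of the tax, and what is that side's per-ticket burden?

Before the tax: set 493 − 2P = P + 337 → P* = 52, Q* = 389.
With the tax collected from consumers, demand (in seller-price terms) shifts: Qd = 493 − 2(P + 7.5).
Solving gives Q = 384 with consumers paying 54.5 and suppliers receiving 47 (the 7.5 wedge).
Per-ticket burden: consumers 2.5, suppliers 5.
Suppliers take the larger share because supply is less price-elastic here (demand slope 2 vs supply slope 1).
The less price-elastic side of the market bears the larger share of a per-unit tax.

Suppliers bear the larger share: 5 per ticket.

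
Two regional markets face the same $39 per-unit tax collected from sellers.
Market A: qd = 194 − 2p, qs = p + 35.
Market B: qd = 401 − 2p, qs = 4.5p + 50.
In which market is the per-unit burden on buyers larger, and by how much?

Market A: pre-tax p* = $53, q* = 88; post-tax q = 62; per-unit burden on buyers = $13.
Market B: pre-tax p* = $54, q* = 293; post-tax q = 239; per-unit burden on buyers = $27.
Difference: $13 vs $27 → market B is larger by $14.

Market B, by $14.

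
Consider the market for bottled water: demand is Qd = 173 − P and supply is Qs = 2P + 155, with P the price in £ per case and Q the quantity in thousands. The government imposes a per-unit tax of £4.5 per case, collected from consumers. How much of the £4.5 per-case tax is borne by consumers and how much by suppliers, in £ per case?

Consumers bear £3 per case; suppliers bear £1.5 per case.

Without the tax, 173 − P = 2P + 155 gives 3P = 18, so P* = £6 and Q* = 167.
With the tax collected from consumers, demand (in seller-price terms) shifts: Qd = 173 − (P + 4.5).
New equilibrium: consumers pay £9, suppliers receive £4.5, Q = 164. (Wedge: Pb − Ps = 4.5.)
Burden on consumers: £3; on suppliers: £1.5. (They sum to £4.5.)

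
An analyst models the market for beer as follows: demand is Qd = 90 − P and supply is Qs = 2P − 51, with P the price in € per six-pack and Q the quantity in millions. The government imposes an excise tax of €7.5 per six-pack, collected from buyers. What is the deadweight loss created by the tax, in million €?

Before the tax: set 90 − P = 2P − 51 → P* = €47, Q* = 43.
With the tax collected from buyers, demand (in seller-price terms) shifts: Qd = 90 − (P + 7.5).
Solving gives Q = 38 with buyers paying €52 and producers receiving €44.5 (the €7.5 wedge).
Quantity falls by |ΔQ| = |43 − 38| = 5.
DWL = ½ · t · |ΔQ| = ½ · 7.5 · 5 = €18.75.

Deadweight loss = €18.75 million.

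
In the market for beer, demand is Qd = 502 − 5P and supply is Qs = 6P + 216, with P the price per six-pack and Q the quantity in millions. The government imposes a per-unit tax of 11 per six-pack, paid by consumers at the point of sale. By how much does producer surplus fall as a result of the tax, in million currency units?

Producer surplus falls by 1785 million.

Without the tax, 502 − 5P = 6P + 216 gives 11P = 286, so P* = 26 and Q* = 372.
With the tax collected from consumers, demand (in seller-price terms) shifts: Qd = 502 − 5(P + 11).
New equilibrium: consumers pay 32, producers receive 21, Q = 342. (Wedge: Pb − Ps = 11.)
ΔPS is the trapezoid between Q = 342 and Q = 372 of height 5: ½ · (372 + 342) · 5 = 1785.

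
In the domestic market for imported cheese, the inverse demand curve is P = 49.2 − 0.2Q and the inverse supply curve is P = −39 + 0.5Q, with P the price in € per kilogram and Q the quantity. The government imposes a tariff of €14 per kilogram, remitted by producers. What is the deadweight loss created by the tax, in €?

Deadweight loss = €140.

Rewrite in direct form: Qd = 246 − 5P and Qs = 2P + 78.
Without the tax, 246 − 5P = 2P + 78 gives 7P = 168, so P* = €24 and Q* = 126.
With the tax collected from producers, supply shifts: Qs = 2(P − 14) + 78.
New equilibrium: consumers pay €28, producers receive €14, Q = 106. (Wedge: Pb − Ps = 14.)
Quantity falls by |ΔQ| = |126 − 106| = 20.
DWL = ½ · t · |ΔQ| = ½ · 14 · 20 = €140.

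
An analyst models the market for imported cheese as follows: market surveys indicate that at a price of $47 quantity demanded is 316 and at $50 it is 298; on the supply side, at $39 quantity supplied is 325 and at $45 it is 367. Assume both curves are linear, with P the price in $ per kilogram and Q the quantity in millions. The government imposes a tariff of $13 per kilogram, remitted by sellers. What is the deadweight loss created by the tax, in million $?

Deadweight loss = $273 million.

Demand slope: (298 − 316)/(50 − 47) = -6, so Qd = 598 − 6P.
Supply slope: (367 − 325)/(45 − 39) = 7, so Qs = 7P + 52.
Before the tax: set 598 − 6P = 7P + 52 → P* = $42, Q* = 346.
With the tax collected from sellers, supply shifts: Qs = 7(P − 13) + 52.
New equilibrium: consumers pay $49, sellers receive $36, Q = 304. (Wedge: Pb − Ps = 13.)
Quantity falls by |ΔQ| = |346 − 304| = 42.
DWL = ½ · t · |ΔQ| = ½ · 13 · 42 = $273.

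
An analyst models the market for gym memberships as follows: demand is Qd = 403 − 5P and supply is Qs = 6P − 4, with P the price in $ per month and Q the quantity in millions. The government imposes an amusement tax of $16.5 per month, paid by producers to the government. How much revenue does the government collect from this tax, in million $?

Tax revenue = $2854.5 million.

Before the tax: set 403 − 5P = 6P − 4 → P* = $37, Q* = 218.
With the tax collected from producers, supply shifts: Qs = 6(P − 16.5) − 4.
New equilibrium: consumers pay $46, producers receive $29.5, Q = 173. (Wedge: Pb − Ps = 16.5.)
Revenue = t · Q = 16.5 · 173 = $2854.5.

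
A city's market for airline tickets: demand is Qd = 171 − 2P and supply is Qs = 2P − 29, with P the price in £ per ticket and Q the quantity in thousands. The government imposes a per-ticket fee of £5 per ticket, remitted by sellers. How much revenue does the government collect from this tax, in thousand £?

Tax revenue = £330 thousand.

Before the tax: set 171 − 2P = 2P − 29 → P* = £50, Q* = 71.
With the tax collected from sellers, supply shifts: Qs = 2(P − 5) − 29.
New equilibrium: consumers pay £52.5, sellers receive £47.5, Q = 66. (Wedge: Pb − Ps = 5.)
Revenue = t · Q = 5 · 66 = £330.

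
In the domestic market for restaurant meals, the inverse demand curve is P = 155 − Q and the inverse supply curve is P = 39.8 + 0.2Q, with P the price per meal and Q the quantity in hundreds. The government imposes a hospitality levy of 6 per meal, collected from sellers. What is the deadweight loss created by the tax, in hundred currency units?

Rewrite in direct form: Qd = 155 − P and Qs = 5P − 199.
Before the tax: set 155 − P = 5P − 199 → P* = 59, Q* = 96.
With the tax collected from sellers, supply shifts: Qs = 5(P − 6) − 199.
New equilibrium: buyers pay 64, sellers receive 58, Q = 91. (Wedge: Pb − Ps = 6.)
Quantity falls by |ΔQ| = |96 − 91| = 5.
DWL = ½ · t · |ΔQ| = ½ · 6 · 5 = 15.

Deadweight loss = 15 hundred.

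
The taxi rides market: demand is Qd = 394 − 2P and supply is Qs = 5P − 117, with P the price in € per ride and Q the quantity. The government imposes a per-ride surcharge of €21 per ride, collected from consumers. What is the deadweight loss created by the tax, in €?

Before the tax: set 394 − 2P = 5P − 117 → P* = €73, Q* = 248.
With the tax collected from consumers, demand (in seller-price terms) shifts: Qd = 394 − 2(P + 21).
Solving gives Q = 218 with consumers paying €88 and producers receiving €67 (the €21 wedge).
Quantity falls by |ΔQ| = |248 − 218| = 30.
DWL = ½ · t · |ΔQ| = ½ · 21 · 30 = €315.

Deadweight loss = €315.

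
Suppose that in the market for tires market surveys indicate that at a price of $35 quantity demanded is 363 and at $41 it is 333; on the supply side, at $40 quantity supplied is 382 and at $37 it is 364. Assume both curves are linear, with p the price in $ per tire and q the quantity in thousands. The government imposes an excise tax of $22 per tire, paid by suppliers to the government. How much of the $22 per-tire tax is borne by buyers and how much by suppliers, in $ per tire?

Demand slope: (333 − 363)/(41 − 35) = -5, so qd = 538 − 5p.
Supply slope: (364 − 382)/(37 − 40) = 6, so qs = 6p + 142.
Without the tax, 538 − 5p = 6p + 142 gives 11p = 396, so p* = $36 and q* = 358.
With the tax collected from suppliers, supply shifts: qs = 6(p − 22) + 142.
Solving gives q = 298 with buyers paying $48 and suppliers receiving $26 (the $22 wedge).
Burden on buyers: $12; on suppliers: $10. (They sum to $22.)
The less price-elastic side of the market bears the larger share of a per-unit tax.

Buyers bear $12 per tire; suppliers bear $10 per tire.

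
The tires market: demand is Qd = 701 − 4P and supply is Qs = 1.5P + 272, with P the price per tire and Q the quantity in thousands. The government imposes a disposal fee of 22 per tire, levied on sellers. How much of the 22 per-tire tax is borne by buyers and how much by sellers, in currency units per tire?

Buyers bear 6 per tire; sellers bear 16 per tire.

Without the tax, 701 − 4P = 1.5P + 272 gives 5.5P = 429, so P* = 78 and Q* = 389.
With the tax collected from sellers, supply shifts: Qs = 1.5(P − 22) + 272.
Solving gives Q = 365 with buyers paying 84 and sellers receiving 62 (the 22 wedge).
Burden on buyers: 6; on sellers: 16. (They sum to 22.)
The less price-elastic side of the market bears the larger share of a per-unit tax.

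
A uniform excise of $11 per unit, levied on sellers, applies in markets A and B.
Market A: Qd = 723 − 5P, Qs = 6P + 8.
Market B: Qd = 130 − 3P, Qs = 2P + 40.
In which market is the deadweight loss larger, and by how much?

Market A: pre-tax P* = $65, Q* = 398; post-tax Q = 368; deadweight loss = $165.
Market B: pre-tax P* = $18, Q* = 76; post-tax Q = 62.8; deadweight loss = $72.6.
Difference: $165 vs $72.6 → market A is larger by $92.4.

Market A, by $92.4.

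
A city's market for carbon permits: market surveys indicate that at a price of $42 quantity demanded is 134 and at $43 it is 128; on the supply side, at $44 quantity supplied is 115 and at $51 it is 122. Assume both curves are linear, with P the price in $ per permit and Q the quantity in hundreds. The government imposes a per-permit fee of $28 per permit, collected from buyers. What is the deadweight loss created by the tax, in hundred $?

Demand slope: (128 − 134)/(43 − 42) = -6, so Qd = 386 − 6P.
Supply slope: (122 − 115)/(51 − 44) = 1, so Qs = P + 71.
Before the tax: set 386 − 6P = P + 71 → P* = $45, Q* = 116.
With the tax collected from buyers, demand (in seller-price terms) shifts: Qd = 386 − 6(P + 28).
New equilibrium: buyers pay $49, producers receive $21, Q = 92. (Wedge: Pb − Ps = 28.)
Quantity falls by |ΔQ| = |116 − 92| = 24.
DWL = ½ · t · |ΔQ| = ½ · 28 · 24 = $336.

Deadweight loss = $336 hundred.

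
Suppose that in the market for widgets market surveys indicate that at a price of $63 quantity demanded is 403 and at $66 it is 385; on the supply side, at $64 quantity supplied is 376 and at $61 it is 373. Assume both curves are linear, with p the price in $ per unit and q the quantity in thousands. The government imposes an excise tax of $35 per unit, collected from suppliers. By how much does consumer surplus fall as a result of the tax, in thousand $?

Demand slope: (385 − 403)/(66 − 63) = -6, so qd = 781 − 6p.
Supply slope: (373 − 376)/(61 − 64) = 1, so qs = p + 312.
Without the tax, 781 − 6p = p + 312 gives 7p = 469, so p* = $67 and q* = 379.
With the tax collected from suppliers, supply shifts: qs = (p − 35) + 312.
New equilibrium: buyers pay $72, suppliers receive $37, q = 349. (Wedge: pb − ps = 35.)
ΔCS is the trapezoid between Q = 349 and Q = 379 of height $5: ½ · (379 + 349) · 5 = $1820.

Consumer surplus falls by $1820 thousand.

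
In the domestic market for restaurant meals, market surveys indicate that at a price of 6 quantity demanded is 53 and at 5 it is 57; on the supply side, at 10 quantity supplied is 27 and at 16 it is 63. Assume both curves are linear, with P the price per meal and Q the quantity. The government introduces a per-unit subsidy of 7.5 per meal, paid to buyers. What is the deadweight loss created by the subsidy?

Demand slope: (57 − 53)/(5 − 6) = -4, so Qd = 77 − 4P.
Supply slope: (63 − 27)/(16 − 10) = 6, so Qs = 6P − 33.
Without the subsidy, 77 − 4P = 6P − 33 gives 10P = 110, so P* = 11 and Q* = 33.
With a per-unit subsidy paid to buyers, each effectively pays P − 7.5, so demand becomes Qd = 77 − 4(P − 7.5).
New equilibrium: buyers pay 6.5, sellers receive 14, Q = 51. (Wedge: Pb − Ps = −7.5.)
Quantity rises by |ΔQ| = |33 − 51| = 18.
DWL = ½ · t · |ΔQ| = ½ · 7.5 · 18 = 67.5.

Deadweight loss = 67.5.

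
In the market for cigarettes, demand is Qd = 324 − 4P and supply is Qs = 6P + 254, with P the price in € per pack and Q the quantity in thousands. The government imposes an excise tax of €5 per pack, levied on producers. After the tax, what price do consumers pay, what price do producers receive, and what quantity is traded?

Consumers pay €10; producers receive €5; quantity = 284.

Without the tax, 324 − 4P = 6P + 254 gives 10P = 70, so P* = €7 and Q* = 296.
With the tax collected from producers, supply shifts: Qs = 6(P − 5) + 254.
Solving gives Q = 284 with consumers paying €10 and producers receiving €5 (the €5 wedge).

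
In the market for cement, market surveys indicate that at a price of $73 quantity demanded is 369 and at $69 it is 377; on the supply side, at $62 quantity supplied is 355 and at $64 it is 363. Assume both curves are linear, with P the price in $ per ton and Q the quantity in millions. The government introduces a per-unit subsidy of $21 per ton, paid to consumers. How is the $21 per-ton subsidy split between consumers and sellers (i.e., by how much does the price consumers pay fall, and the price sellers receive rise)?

Consumers gain $14 per ton; sellers gain $7 per ton.

Demand slope: (377 − 369)/(69 − 73) = -2, so Qd = 515 − 2P.
Supply slope: (363 − 355)/(64 − 62) = 4, so Qs = 4P + 107.
Before the subsidy: set 515 − 2P = 4P + 107 → P* = $68, Q* = 379.
With a per-unit subsidy paid to consumers, each effectively pays P − 21, so demand becomes Qd = 515 − 2(P − 21).
Solving gives Q = 407 with consumers paying $54 and sellers receiving $75 (the $21 wedge).
Gain to consumers: $14; to sellers: $7. (They sum to $21.)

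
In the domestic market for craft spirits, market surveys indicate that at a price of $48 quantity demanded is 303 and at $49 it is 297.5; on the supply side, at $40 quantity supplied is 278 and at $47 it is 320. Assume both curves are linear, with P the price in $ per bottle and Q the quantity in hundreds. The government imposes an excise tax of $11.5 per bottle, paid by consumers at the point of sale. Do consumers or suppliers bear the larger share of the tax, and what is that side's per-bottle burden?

Demand slope: (297.5 − 303)/(49 − 48) = -5.5, so Qd = 567 − 5.5P.
Supply slope: (320 − 278)/(47 − 40) = 6, so Qs = 6P + 38.
Without the tax, 567 − 5.5P = 6P + 38 gives 11.5P = 529, so P* = $46 and Q* = 314.
With the tax collected from consumers, demand (in seller-price terms) shifts: Qd = 567 − 5.5(P + 11.5).
Solving gives Q = 281 with consumers paying $52 and suppliers receiving $40.5 (the $11.5 wedge).
Per-bottle burden: consumers $6, suppliers $5.5.
Consumers take the larger share because demand is less price-elastic here (demand slope 5.5 vs supply slope 6).
The less price-elastic side of the market bears the larger share of a per-unit tax.

Consumers bear the larger share: $6 per bottle.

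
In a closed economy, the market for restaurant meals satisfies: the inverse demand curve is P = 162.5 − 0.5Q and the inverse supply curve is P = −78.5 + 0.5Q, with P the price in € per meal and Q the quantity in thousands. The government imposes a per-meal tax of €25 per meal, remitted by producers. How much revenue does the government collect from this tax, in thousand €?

Tax revenue = €5400 thousand.

Rewrite in direct form: Qd = 325 − 2P and Qs = 2P + 157.
Before the tax: set 325 − 2P = 2P + 157 → P* = €42, Q* = 241.
With the tax collected from producers, supply shifts: Qs = 2(P − 25) + 157.
New equilibrium: consumers pay €54.5, producers receive €29.5, Q = 216. (Wedge: Pb − Ps = 25.)
Revenue = t · Q = 25 · 216 = €5400.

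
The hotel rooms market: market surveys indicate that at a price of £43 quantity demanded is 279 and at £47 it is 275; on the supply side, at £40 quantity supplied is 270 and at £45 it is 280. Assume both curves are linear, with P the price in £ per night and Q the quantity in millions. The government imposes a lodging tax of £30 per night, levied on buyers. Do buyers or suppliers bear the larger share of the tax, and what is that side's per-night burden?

Buyers bear the larger share: £20 per night.

Demand slope: (275 − 279)/(47 − 43) = -1, so Qd = 322 − P.
Supply slope: (280 − 270)/(45 − 40) = 2, so Qs = 2P + 190.
Without the tax, 322 − P = 2P + 190 gives 3P = 132, so P* = £44 and Q* = 278.
With the tax collected from buyers, demand (in seller-price terms) shifts: Qd = 322 − (P + 30).
New equilibrium: buyers pay £64, suppliers receive £34, Q = 258. (Wedge: Pb − Ps = 30.)
Per-night burden: buyers £20, suppliers £10.
Buyers take the larger share because demand is less price-elastic here (demand slope 1 vs supply slope 2).
The less price-elastic side of the market bears the larger share of a per-unit tax.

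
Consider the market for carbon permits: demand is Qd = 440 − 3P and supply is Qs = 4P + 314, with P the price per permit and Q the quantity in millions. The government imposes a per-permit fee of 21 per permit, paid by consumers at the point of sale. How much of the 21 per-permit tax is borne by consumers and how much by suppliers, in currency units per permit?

Consumers bear 12 per permit; suppliers bear 9 per permit.

Without the tax, 440 − 3P = 4P + 314 gives 7P = 126, so P* = 18 and Q* = 386.
With the tax collected from consumers, demand (in seller-price terms) shifts: Qd = 440 − 3(P + 21).
New equilibrium: consumers pay 30, suppliers receive 9, Q = 350. (Wedge: Pb − Ps = 21.)
Burden on consumers: 12; on suppliers: 9. (They sum to 21.)
The less price-elastic side of the market bears the larger share of a per-unit tax.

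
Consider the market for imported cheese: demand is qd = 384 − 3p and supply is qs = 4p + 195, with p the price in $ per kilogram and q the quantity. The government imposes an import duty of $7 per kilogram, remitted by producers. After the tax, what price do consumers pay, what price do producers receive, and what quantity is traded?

Consumers pay $31; producers receive $24; quantity = 291.

Before the tax: set 384 − 3p = 4p + 195 → p* = $27, q* = 303.
With the tax collected from producers, supply shifts: qs = 4(p − 7) + 195.
New equilibrium: consumers pay $31, producers receive $24, q = 291. (Wedge: pb − ps = 7.)
The less price-elastic side of the market bears the larger share of a per-unit tax.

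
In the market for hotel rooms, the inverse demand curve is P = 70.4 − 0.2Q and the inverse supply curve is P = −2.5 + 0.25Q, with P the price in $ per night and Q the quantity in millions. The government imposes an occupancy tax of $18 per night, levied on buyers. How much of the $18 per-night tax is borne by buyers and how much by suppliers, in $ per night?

Buyers bear $8 per night; suppliers bear $10 per night.

Rewrite in direct form: Qd = 352 − 5P and Qs = 4P + 10.
Without the tax, 352 − 5P = 4P + 10 gives 9P = 342, so P* = $38 and Q* = 162.
With the tax collected from buyers, demand (in seller-price terms) shifts: Qd = 352 − 5(P + 18).
New equilibrium: buyers pay $46, suppliers receive $28, Q = 122. (Wedge: Pb − Ps = 18.)
Burden on buyers: $8; on suppliers: $10. (They sum to $18.)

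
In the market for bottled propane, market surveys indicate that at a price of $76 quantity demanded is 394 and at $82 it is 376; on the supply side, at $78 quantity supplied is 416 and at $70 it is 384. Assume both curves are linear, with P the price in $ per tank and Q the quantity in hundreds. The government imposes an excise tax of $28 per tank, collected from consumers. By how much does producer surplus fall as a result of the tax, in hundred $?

Producer surplus falls by $4512 hundred.

Demand slope: (376 − 394)/(82 − 76) = -3, so Qd = 622 − 3P.
Supply slope: (384 − 416)/(70 − 78) = 4, so Qs = 4P + 104.
Before the tax: set 622 − 3P = 4P + 104 → P* = $74, Q* = 400.
With the tax collected from consumers, demand (in seller-price terms) shifts: Qd = 622 − 3(P + 28).
Solving gives Q = 352 with consumers paying $90 and suppliers receiving $62 (the $28 wedge).
ΔPS is the trapezoid between Q = 352 and Q = 400 of height $12: ½ · (400 + 352) · 12 = $4512.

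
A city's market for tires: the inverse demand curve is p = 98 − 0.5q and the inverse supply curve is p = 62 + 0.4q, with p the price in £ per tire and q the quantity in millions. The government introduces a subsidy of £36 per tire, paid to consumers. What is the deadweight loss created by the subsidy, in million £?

Deadweight loss = £720 million.

Inverting to q(p) form: qd = 196 − 2p; qs = 2.5p − 155.
Before the subsidy: set 196 − 2p = 2.5p − 155 → p* = £78, q* = 40.
With a per-unit subsidy paid to consumers, each effectively pays p − 36, so demand becomes qd = 196 − 2(p − 36).
New equilibrium: consumers pay £58, producers receive £94, q = 80. (Wedge: pb − ps = −36.)
Quantity rises by |ΔQ| = |40 − 80| = 40.
DWL = ½ · t · |ΔQ| = ½ · 36 · 40 = £720.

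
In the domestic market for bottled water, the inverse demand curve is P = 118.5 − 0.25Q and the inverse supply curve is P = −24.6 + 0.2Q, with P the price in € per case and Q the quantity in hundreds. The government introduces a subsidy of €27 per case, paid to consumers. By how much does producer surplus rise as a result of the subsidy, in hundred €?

Producer surplus rises by €4176 hundred.

Inverting to Q(P) form: Qd = 474 − 4P; Qs = 5P + 123.
Before the subsidy: set 474 − 4P = 5P + 123 → P* = €39, Q* = 318.
With a per-unit subsidy paid to consumers, each effectively pays P − 27, so demand becomes Qd = 474 − 4(P − 27).
New equilibrium: consumers pay €24, producers receive €51, Q = 378. (Wedge: Pb − Ps = −27.)
ΔPS is the trapezoid between Q = 378 and Q = 318 of height €12: ½ · (318 + 378) · 12 = €4176.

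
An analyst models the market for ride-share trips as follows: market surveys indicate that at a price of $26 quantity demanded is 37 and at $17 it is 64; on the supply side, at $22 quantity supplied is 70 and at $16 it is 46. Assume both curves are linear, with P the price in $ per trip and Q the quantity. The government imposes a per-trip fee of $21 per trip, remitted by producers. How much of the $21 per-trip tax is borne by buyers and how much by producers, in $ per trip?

Buyers bear $12 per trip; producers bear $9 per trip.

Demand slope: (64 − 37)/(17 − 26) = -3, so Qd = 115 − 3P.
Supply slope: (46 − 70)/(16 − 22) = 4, so Qs = 4P − 18.
Without the tax, 115 − 3P = 4P − 18 gives 7P = 133, so P* = $19 and Q* = 58.
With the tax collected from producers, supply shifts: Qs = 4(P − 21) − 18.
New equilibrium: buyers pay $31, producers receive $10, Q = 22. (Wedge: Pb − Ps = 21.)
Burden on buyers: $12; on producers: $9. (They sum to $21.)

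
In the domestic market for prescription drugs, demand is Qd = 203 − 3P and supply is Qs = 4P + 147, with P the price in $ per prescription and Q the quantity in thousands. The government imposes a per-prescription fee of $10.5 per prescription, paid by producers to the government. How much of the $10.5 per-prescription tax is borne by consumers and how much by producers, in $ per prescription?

Consumers bear $6 per prescription; producers bear $4.5 per prescription.

Before the tax: set 203 − 3P = 4P + 147 → P* = $8, Q* = 179.
With the tax collected from producers, supply shifts: Qs = 4(P − 10.5) + 147.
New equilibrium: consumers pay $14, producers receive $3.5, Q = 161. (Wedge: Pb − Ps = 10.5.)
Burden on consumers: $6; on producers: $4.5. (They sum to $10.5.)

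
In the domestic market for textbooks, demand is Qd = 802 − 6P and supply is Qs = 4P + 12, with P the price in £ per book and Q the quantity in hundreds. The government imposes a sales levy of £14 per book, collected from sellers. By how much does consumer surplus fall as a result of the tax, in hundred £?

Consumer surplus falls by £1742.72 hundred.

Before the tax: set 802 − 6P = 4P + 12 → P* = £79, Q* = 328.
With the tax collected from sellers, supply shifts: Qs = 4(P − 14) + 12.
Solving gives Q = 294.4 with consumers paying £84.6 and sellers receiving £70.6 (the £14 wedge).
ΔCS is the trapezoid between Q = 294.4 and Q = 328 of height £5.6: ½ · (328 + 294.4) · 5.6 = £1742.72.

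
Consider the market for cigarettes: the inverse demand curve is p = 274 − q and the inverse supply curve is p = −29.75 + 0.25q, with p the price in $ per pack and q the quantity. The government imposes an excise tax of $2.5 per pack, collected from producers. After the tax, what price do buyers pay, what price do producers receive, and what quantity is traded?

Rewrite in direct form: qd = 274 − p and qs = 4p + 119.
Without the tax, 274 − p = 4p + 119 gives 5p = 155, so p* = $31 and q* = 243.
With the tax collected from producers, supply shifts: qs = 4(p − 2.5) + 119.
New equilibrium: buyers pay $33, producers receive $30.5, q = 241. (Wedge: pb − ps = 2.5.)

Buyers pay $33; producers receive $30.5; quantity = 241.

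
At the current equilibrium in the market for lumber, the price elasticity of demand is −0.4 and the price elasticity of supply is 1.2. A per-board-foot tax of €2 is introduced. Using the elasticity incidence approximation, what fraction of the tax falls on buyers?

Buyers' share ≈ 0.75.

Incidence ratio: buyers' share ≈ εs / (εs + |εd|) = 1.2 / (1.2 + 0.4) = 0.75.
Supply is the more elastic side, so buyers bear the larger share.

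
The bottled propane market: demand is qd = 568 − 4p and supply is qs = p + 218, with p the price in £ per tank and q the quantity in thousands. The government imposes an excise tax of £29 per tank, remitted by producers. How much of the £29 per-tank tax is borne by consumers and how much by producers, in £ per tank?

Before the tax: set 568 − 4p = p + 218 → p* = £70, q* = 288.
With the tax collected from producers, supply shifts: qs = (p − 29) + 218.
Solving gives q = 264.8 with consumers paying £75.8 and producers receiving £46.8 (the £29 wedge).
Burden on consumers: £5.8; on producers: £23.2. (They sum to £29.)
The less price-elastic side of the market bears the larger share of a per-unit tax.

Consumers bear £5.8 per tank; producers bear £23.2 per tank.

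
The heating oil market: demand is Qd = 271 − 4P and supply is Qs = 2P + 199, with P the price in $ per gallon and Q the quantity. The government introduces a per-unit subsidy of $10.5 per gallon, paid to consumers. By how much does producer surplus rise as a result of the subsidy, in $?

Producer surplus rises by $1610.

Before the subsidy: set 271 − 4P = 2P + 199 → P* = $12, Q* = 223.
With a per-unit subsidy paid to consumers, each effectively pays P − 10.5, so demand becomes Qd = 271 − 4(P − 10.5).
New equilibrium: consumers pay $8.5, sellers receive $19, Q = 237. (Wedge: Pb − Ps = −10.5.)
ΔPS is the trapezoid between Q = 237 and Q = 223 of height $7: ½ · (223 + 237) · 7 = $1610.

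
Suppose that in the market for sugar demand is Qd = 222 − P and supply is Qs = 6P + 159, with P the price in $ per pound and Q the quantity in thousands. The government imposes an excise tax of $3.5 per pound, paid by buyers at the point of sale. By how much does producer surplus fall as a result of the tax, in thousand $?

Before the tax: set 222 − P = 6P + 159 → P* = $9, Q* = 213.
With the tax collected from buyers, demand (in seller-price terms) shifts: Qd = 222 − (P + 3.5).
New equilibrium: buyers pay $12, producers receive $8.5, Q = 210. (Wedge: Pb − Ps = 3.5.)
ΔPS is the trapezoid between Q = 210 and Q = 213 of height $0.5: ½ · (213 + 210) · 0.5 = $105.75.

Producer surplus falls by $105.75 thousand.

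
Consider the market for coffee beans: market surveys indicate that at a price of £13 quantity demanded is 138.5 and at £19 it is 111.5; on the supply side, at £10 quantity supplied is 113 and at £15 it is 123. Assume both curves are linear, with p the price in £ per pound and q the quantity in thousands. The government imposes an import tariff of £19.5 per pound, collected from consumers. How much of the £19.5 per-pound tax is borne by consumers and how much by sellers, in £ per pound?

Demand slope: (111.5 − 138.5)/(19 − 13) = -4.5, so qd = 197 − 4.5p.
Supply slope: (123 − 113)/(15 − 10) = 2, so qs = 2p + 93.
Before the tax: set 197 − 4.5p = 2p + 93 → p* = £16, q* = 125.
With the tax collected from consumers, demand (in seller-price terms) shifts: qd = 197 − 4.5(p + 19.5).
New equilibrium: consumers pay £22, sellers receive £2.5, q = 98. (Wedge: pb − ps = 19.5.)
Burden on consumers: £6; on sellers: £13.5. (They sum to £19.5.)
The less price-elastic side of the market bears the larger share of a per-unit tax.

Consumers bear £6 per pound; sellers bear £13.5 per pound.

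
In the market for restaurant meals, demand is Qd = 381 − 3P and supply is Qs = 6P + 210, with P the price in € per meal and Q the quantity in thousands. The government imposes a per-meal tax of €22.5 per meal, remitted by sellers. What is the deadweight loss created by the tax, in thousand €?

Deadweight loss = €506.25 thousand.

Without the tax, 381 − 3P = 6P + 210 gives 9P = 171, so P* = €19 and Q* = 324.
With the tax collected from sellers, supply shifts: Qs = 6(P − 22.5) + 210.
New equilibrium: consumers pay €34, sellers receive €11.5, Q = 279. (Wedge: Pb − Ps = 22.5.)
Quantity falls by |ΔQ| = |324 − 279| = 45.
DWL = ½ · t · |ΔQ| = ½ · 22.5 · 45 = €506.25.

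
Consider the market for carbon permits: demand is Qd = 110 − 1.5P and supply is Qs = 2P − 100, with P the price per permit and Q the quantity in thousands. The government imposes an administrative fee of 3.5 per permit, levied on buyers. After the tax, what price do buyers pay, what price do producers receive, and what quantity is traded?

Buyers pay 62; producers receive 58.5; quantity = 17.

Without the tax, 110 − 1.5P = 2P − 100 gives 3.5P = 210, so P* = 60 and Q* = 20.
With the tax collected from buyers, demand (in seller-price terms) shifts: Qd = 110 − 1.5(P + 3.5).
New equilibrium: buyers pay 62, producers receive 58.5, Q = 17. (Wedge: Pb − Ps = 3.5.)
The less price-elastic side of the market bears the larger share of a per-unit tax.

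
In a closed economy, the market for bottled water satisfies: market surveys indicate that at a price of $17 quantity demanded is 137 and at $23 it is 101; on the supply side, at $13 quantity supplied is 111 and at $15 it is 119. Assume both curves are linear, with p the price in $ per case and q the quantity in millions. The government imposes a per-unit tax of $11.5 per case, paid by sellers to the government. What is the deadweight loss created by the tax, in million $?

Deadweight loss = $158.7 million.

Demand slope: (101 − 137)/(23 − 17) = -6, so qd = 239 − 6p.
Supply slope: (119 − 111)/(15 − 13) = 4, so qs = 4p + 59.
Before the tax: set 239 − 6p = 4p + 59 → p* = $18, q* = 131.
With the tax collected from sellers, supply shifts: qs = 4(p − 11.5) + 59.
Solving gives q = 103.4 with consumers paying $22.6 and sellers receiving $11.1 (the $11.5 wedge).
Quantity falls by |ΔQ| = |131 − 103.4| = 27.6.
DWL = ½ · t · |ΔQ| = ½ · 11.5 · 27.6 = $158.7.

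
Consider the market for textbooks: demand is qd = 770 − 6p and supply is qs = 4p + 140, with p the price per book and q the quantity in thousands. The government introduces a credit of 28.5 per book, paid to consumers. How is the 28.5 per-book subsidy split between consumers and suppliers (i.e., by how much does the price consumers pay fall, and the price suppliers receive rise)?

Without the subsidy, 770 − 6p = 4p + 140 gives 10p = 630, so p* = 63 and q* = 392.
With a per-unit subsidy paid to consumers, each effectively pays p − 28.5, so demand becomes qd = 770 − 6(p − 28.5).
New equilibrium: consumers pay 51.6, suppliers receive 80.1, q = 460.4. (Wedge: pb − ps = −28.5.)
Gain to consumers: 11.4; to suppliers: 17.1. (They sum to 28.5.)

Consumers gain 11.4 per book; suppliers gain 17.1 per book.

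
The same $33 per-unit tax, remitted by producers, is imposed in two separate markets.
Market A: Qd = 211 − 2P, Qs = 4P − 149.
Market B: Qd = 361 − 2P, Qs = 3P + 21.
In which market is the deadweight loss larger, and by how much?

Market A: pre-tax P* = $60, Q* = 91; post-tax Q = 47; deadweight loss = $726.
Market B: pre-tax P* = $68, Q* = 225; post-tax Q = 185.4; deadweight loss = $653.4.
Difference: $726 vs $653.4 → market A is larger by $72.6.

Market A, by $72.6.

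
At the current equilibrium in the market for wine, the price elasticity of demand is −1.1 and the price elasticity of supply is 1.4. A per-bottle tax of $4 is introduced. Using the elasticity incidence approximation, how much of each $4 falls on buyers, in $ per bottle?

Incidence ratio: buyers' share ≈ εs / (εs + |εd|) = 1.4 / (1.4 + 1.1) = 0.56.
So buyers bear ≈ 0.56 × $4 = $2.24; sellers bear $1.76.

Buyers bear ≈ $2.24 per bottle.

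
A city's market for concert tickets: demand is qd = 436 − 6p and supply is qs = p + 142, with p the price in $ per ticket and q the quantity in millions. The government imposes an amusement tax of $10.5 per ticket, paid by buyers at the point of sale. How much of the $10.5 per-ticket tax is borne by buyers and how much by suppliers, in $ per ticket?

Buyers bear $1.5 per ticket; suppliers bear $9 per ticket.

Before the tax: set 436 − 6p = p + 142 → p* = $42, q* = 184.
With the tax collected from buyers, demand (in seller-price terms) shifts: qd = 436 − 6(p + 10.5).
New equilibrium: buyers pay $43.5, suppliers receive $33, q = 175. (Wedge: pb − ps = 10.5.)
Burden on buyers: $1.5; on suppliers: $9. (They sum to $10.5.)
The less price-elastic side of the market bears the larger share of a per-unit tax.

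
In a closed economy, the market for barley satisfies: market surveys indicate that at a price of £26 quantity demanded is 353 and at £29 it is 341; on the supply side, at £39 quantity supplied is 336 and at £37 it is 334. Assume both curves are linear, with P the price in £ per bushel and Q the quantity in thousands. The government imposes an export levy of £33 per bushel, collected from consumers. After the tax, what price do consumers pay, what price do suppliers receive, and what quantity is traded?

Consumers pay £38.6; suppliers receive £5.6; quantity = 302.6.

Demand slope: (341 − 353)/(29 − 26) = -4, so Qd = 457 − 4P.
Supply slope: (334 − 336)/(37 − 39) = 1, so Qs = P + 297.
Before the tax: set 457 − 4P = P + 297 → P* = £32, Q* = 329.
With the tax collected from consumers, demand (in seller-price terms) shifts: Qd = 457 − 4(P + 33).
New equilibrium: consumers pay £38.6, suppliers receive £5.6, Q = 302.6. (Wedge: Pb − Ps = 33.)
The less price-elastic side of the market bears the larger share of a per-unit tax.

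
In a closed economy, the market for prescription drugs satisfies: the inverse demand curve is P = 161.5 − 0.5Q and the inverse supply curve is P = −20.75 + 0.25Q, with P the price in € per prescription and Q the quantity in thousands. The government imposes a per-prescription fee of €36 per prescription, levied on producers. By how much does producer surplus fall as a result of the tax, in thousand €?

Producer surplus falls by €2628 thousand.

Rewrite in direct form: Qd = 323 − 2P and Qs = 4P + 83.
Without the tax, 323 − 2P = 4P + 83 gives 6P = 240, so P* = €40 and Q* = 243.
With the tax collected from producers, supply shifts: Qs = 4(P − 36) + 83.
Solving gives Q = 195 with buyers paying €64 and producers receiving €28 (the €36 wedge).
ΔPS is the trapezoid between Q = 195 and Q = 243 of height €12: ½ · (243 + 195) · 12 = €2628.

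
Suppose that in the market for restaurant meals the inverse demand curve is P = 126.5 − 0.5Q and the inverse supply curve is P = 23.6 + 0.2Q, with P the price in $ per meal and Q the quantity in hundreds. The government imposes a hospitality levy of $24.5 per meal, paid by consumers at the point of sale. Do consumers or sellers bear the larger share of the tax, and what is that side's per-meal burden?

Consumers bear the larger share: $17.5 per meal.

Rewrite in direct form: Qd = 253 − 2P and Qs = 5P − 118.
Before the tax: set 253 − 2P = 5P − 118 → P* = $53, Q* = 147.
With the tax collected from consumers, demand (in seller-price terms) shifts: Qd = 253 − 2(P + 24.5).
Solving gives Q = 112 with consumers paying $70.5 and sellers receiving $46 (the $24.5 wedge).
Per-meal burden: consumers $17.5, sellers $7.
Consumers take the larger share because demand is less price-elastic here (demand slope 2 vs supply slope 5).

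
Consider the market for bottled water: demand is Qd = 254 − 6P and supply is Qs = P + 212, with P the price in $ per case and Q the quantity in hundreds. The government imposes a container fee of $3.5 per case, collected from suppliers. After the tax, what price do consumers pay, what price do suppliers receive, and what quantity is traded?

Before the tax: set 254 − 6P = P + 212 → P* = $6, Q* = 218.
With the tax collected from suppliers, supply shifts: Qs = (P − 3.5) + 212.
Solving gives Q = 215 with consumers paying $6.5 and suppliers receiving $3 (the $3.5 wedge).
The less price-elastic side of the market bears the larger share of a per-unit tax.

Consumers pay $6.5; suppliers receive $3; quantity = 215.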